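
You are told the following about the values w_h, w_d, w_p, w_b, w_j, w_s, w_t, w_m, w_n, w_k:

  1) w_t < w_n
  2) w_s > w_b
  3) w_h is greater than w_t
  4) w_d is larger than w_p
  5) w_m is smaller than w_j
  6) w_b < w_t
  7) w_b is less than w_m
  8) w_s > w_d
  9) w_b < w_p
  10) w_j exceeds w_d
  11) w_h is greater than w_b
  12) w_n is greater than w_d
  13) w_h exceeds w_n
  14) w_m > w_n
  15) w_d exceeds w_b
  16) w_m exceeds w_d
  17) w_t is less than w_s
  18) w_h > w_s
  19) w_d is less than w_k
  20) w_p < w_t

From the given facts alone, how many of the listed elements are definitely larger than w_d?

6

Directly above w_d: w_n, w_s, w_m, w_j, w_k.
One step further: w_h (6 so far).
No other element is forced above w_d by the given relations, so the count is 6.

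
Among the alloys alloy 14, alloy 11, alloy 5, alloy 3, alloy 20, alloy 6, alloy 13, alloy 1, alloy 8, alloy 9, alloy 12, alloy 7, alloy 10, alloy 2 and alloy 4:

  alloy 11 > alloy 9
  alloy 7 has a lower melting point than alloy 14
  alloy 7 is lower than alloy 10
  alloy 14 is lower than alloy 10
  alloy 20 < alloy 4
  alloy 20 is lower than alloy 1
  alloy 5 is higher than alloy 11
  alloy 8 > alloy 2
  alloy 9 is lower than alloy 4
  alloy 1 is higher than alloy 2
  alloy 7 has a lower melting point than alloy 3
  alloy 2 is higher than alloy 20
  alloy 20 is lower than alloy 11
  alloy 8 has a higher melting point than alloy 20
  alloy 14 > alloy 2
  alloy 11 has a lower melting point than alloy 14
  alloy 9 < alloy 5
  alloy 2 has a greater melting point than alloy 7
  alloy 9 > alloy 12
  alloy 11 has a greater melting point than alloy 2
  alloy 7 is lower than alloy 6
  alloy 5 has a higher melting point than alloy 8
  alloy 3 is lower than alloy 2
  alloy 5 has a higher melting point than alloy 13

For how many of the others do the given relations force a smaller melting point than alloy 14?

The elements the relations force below alloy 14 are alloy 20, alloy 12, alloy 9, alloy 7, alloy 3, alloy 2, alloy 11 — no chain reaches any other.
That is 7.

7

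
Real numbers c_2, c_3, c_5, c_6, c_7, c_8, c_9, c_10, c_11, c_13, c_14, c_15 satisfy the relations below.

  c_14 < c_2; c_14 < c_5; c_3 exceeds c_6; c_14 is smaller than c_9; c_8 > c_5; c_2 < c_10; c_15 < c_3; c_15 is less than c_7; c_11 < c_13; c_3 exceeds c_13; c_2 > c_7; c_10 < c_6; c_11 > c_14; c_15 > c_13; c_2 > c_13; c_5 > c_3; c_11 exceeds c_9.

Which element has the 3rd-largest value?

Chaining the given pairs: c_14 < c_9 < c_11 < c_13 < c_15 < c_7 < c_2 < c_10 < c_6 < c_3 < c_5 < c_8.
Counting 3 from the largest end gives c_3.

c_3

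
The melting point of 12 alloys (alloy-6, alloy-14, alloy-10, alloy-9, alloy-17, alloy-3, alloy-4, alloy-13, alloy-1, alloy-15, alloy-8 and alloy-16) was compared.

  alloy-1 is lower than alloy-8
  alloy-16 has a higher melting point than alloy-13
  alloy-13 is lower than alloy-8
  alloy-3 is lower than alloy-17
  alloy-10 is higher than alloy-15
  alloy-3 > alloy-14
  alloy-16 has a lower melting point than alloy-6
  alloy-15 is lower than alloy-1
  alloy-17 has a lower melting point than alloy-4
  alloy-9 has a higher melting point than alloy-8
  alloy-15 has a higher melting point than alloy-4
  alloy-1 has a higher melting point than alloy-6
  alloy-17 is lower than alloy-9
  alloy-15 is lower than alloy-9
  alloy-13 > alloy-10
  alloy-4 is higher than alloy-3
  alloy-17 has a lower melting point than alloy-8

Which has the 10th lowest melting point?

alloy-1

Piecing the relations together gives one ordering: alloy-14 < alloy-3 < alloy-17 < alloy-4 < alloy-15 < alloy-10 < alloy-13 < alloy-16 < alloy-6 < alloy-1 < alloy-8 < alloy-9.
Counting 10 from the smallest end gives alloy-1.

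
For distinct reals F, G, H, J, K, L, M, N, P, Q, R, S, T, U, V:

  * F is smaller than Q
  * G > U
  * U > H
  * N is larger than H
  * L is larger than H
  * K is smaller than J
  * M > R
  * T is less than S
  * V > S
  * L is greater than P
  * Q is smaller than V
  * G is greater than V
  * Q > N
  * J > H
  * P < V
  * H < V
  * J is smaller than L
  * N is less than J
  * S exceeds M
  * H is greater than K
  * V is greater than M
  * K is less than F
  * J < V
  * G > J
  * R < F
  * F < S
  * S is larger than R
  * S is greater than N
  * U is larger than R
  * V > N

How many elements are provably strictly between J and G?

Chaining upward from J reaches: L, V.
Chaining downward from G reaches: R, K, F, P, H, M, N, U, Q, T, S, V.
Strictly between J and G are those in both lists: V — 1 element.

1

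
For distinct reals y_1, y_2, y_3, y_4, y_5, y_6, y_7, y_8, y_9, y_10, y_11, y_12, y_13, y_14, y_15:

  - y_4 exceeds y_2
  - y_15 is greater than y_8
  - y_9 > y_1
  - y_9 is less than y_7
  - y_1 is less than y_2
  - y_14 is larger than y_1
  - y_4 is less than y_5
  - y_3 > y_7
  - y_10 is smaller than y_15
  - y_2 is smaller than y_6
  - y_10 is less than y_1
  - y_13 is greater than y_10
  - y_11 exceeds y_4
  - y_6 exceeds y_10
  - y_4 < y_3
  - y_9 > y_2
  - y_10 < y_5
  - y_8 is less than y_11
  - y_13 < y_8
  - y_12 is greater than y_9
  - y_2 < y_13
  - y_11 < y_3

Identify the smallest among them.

y_10

y_1 is not least since y_10 < y_1; y_2 is not least since y_1 < y_2; y_13 is not least since y_10 < y_13; y_4 is not least since y_2 < y_4; y_9 is not least since y_2 < y_9; y_12 is not least since y_9 < y_12; y_6 is not least since y_10 < y_6; y_8 is not least since y_13 < y_8; y_14 is not least since y_1 < y_14; y_15 is not least since y_10 < y_15; y_7 is not least since y_9 < y_7; y_11 is not least since y_4 < y_11; y_3 is not least since y_11 < y_3; y_5 is not least since y_10 < y_5.
Only y_10 has nothing below it, so y_10 is the smallest.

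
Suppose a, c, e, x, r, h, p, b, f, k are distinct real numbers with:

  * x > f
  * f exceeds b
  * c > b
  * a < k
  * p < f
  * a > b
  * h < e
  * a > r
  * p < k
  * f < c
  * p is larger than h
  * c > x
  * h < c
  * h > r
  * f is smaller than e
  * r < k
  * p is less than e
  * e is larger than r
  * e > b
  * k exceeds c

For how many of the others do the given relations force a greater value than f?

The elements the relations force above f are e, x, c, k — no chain reaches any other.
That is 4.

4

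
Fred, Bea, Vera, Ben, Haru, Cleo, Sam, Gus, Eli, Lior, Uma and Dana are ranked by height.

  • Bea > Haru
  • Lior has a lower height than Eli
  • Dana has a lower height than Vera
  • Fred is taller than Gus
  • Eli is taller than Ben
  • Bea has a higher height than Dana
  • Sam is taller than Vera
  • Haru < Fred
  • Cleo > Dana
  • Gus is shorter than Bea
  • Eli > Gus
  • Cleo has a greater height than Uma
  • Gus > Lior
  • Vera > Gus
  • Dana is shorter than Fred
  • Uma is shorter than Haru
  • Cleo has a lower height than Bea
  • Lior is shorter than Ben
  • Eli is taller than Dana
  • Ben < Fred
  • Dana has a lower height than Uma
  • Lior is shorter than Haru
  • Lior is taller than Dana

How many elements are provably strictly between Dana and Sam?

The relations place Dana below Sam. An element lies strictly between them when it is forced above Dana and also forced below Sam.
Above Dana: {Lior, Gus, Uma, Cleo, Ben, Vera, Eli, Haru, Fred, Bea}. Below Sam: {Lior, Gus, Vera}.
Intersection: {Lior, Gus, Vera} — 3.

3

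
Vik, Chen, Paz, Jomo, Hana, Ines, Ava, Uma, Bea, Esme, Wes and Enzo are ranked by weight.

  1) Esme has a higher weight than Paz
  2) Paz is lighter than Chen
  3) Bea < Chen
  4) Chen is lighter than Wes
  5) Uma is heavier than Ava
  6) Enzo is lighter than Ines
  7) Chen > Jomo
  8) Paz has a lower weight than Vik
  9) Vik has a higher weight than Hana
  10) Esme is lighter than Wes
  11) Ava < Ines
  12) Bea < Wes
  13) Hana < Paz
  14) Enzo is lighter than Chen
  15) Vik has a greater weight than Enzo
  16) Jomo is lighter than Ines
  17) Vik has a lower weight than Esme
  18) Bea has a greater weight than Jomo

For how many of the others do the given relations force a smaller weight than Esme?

Directly below Esme: Paz, Vik.
One step further: Hana, Enzo (4 so far).
No other element is forced below Esme by the given relations, so the count is 4.

4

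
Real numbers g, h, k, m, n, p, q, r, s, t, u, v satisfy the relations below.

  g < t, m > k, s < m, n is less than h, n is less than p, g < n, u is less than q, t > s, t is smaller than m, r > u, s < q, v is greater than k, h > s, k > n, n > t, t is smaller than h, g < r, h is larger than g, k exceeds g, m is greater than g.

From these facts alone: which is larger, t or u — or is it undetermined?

undetermined

Following every chain through t: above t we get n, k, m, h, v, p; below t we get s, g.
u is not reached, and no chain runs the other way from u to t.
So the given relations leave the order of t and u undetermined.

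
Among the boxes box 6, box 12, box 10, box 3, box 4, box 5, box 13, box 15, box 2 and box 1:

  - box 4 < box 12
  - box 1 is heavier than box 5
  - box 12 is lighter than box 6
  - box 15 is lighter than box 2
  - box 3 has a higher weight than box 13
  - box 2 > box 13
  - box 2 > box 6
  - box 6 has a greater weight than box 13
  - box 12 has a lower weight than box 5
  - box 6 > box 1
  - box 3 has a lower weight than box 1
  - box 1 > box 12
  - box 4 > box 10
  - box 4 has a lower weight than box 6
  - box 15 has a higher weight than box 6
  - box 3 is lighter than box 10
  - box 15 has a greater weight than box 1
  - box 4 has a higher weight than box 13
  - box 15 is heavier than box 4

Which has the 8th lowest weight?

Piecing the relations together gives one ordering: box 13 < box 3 < box 10 < box 4 < box 12 < box 5 < box 1 < box 6 < box 15 < box 2.
The 8th smallest is box 6.

box 6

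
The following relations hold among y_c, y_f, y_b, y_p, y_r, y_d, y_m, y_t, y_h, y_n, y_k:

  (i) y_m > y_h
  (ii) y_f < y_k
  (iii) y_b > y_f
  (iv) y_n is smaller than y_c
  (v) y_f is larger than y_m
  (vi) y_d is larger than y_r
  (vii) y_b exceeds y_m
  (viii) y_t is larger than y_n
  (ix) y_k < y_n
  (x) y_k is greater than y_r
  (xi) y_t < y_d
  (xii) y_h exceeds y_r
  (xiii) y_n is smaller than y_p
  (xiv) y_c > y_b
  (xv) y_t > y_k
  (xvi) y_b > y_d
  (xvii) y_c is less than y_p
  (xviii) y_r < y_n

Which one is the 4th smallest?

y_f

Piecing the relations together gives one ordering: y_r < y_h < y_m < y_f < y_k < y_n < y_t < y_d < y_b < y_c < y_p.
Counting 4 from the smallest end gives y_f.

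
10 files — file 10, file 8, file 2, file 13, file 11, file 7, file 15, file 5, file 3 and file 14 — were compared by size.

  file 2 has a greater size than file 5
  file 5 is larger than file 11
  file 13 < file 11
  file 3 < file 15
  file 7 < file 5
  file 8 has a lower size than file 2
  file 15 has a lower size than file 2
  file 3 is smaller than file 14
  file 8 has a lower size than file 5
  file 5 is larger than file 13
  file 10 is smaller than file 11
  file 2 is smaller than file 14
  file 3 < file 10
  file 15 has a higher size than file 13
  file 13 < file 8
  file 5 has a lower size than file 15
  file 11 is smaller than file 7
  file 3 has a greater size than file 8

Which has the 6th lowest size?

Chaining the given pairs: file 13 < file 8 < file 3 < file 10 < file 11 < file 7 < file 5 < file 15 < file 2 < file 14.
Counting 6 from the smallest end gives file 7.

file 7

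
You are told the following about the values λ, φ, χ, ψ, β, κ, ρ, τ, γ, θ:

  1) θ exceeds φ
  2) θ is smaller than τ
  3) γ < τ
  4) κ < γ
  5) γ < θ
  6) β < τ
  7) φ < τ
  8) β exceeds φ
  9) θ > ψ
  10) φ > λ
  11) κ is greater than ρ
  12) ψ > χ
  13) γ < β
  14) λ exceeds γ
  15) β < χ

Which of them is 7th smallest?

Chaining the given pairs: ρ < κ < γ < λ < φ < β < χ < ψ < θ < τ.
Counting 7 from the smallest end gives χ.

χ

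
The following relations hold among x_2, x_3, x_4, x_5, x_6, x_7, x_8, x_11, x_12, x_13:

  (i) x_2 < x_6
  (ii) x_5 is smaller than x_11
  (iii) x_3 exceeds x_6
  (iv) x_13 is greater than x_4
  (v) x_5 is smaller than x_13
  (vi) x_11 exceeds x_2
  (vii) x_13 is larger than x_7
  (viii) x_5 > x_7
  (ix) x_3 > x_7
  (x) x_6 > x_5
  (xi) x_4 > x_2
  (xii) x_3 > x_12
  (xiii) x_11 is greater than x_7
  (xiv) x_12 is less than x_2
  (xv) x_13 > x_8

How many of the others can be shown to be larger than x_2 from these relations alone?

5

The elements the relations force above x_2 are x_4, x_6, x_11, x_13, x_3 — no chain reaches any other.
That is 5.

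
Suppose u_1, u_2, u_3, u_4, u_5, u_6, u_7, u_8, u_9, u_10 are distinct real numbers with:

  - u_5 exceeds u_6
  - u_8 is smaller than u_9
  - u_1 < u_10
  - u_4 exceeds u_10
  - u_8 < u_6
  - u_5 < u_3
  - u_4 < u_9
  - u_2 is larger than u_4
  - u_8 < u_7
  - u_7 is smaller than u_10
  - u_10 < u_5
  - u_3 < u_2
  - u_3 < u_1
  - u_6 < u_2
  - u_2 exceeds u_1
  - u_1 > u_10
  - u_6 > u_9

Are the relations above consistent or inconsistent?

We have u_1 < u_10 stated directly, yet also u_10 < u_4 < u_9 < u_6 < u_5 < u_3 < u_1 by chaining the others — so u_10 < u_1. Contradiction.

inconsistent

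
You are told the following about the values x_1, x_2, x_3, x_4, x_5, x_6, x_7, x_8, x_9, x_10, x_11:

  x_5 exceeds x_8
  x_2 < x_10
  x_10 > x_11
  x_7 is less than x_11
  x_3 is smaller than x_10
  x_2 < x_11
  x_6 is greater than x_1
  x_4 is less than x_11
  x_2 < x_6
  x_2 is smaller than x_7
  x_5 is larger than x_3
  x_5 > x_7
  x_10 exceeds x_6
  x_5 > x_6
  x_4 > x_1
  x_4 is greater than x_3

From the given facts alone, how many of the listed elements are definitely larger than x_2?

From x_2 the given relations immediately reach x_6, x_7, x_11, x_10.
From those, x_5 — 5 in total.
Nothing else is reachable above x_2; 5 in all.

5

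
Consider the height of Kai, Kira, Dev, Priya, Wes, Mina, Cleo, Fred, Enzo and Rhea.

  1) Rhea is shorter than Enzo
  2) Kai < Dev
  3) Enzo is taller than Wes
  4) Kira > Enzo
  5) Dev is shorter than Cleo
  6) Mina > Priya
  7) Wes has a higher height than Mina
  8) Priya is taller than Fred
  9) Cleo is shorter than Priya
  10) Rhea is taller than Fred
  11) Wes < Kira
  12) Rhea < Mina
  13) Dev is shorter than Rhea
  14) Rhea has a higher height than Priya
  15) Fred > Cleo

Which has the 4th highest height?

The consecutive relations fix a unique order: Kai < Dev < Cleo < Fred < Priya < Rhea < Mina < Wes < Enzo < Kira.
Counting 4 from the largest end gives Mina.

Mina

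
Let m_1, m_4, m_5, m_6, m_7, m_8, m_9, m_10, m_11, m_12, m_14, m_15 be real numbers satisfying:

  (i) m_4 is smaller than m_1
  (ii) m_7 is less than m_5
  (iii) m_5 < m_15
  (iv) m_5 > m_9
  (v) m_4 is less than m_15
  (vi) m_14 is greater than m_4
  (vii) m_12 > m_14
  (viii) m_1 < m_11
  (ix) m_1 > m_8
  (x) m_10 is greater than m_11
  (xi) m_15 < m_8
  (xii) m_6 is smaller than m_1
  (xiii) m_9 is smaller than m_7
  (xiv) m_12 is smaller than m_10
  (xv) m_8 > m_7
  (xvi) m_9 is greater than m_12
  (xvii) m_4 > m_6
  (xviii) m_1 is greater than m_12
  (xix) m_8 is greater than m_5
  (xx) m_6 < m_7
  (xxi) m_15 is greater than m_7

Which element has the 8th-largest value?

m_9

The consecutive relations fix a unique order: m_6 < m_4 < m_14 < m_12 < m_9 < m_7 < m_5 < m_15 < m_8 < m_1 < m_11 < m_10.
The 8th largest is m_9.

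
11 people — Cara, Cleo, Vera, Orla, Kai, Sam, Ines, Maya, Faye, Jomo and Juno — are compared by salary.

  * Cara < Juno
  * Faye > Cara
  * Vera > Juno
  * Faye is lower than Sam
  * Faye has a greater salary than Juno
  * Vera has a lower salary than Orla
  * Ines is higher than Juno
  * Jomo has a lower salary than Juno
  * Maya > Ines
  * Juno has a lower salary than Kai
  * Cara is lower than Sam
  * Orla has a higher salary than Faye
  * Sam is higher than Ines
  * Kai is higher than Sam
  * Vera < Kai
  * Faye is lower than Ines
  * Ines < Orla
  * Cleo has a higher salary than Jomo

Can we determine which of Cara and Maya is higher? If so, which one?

Chaining the given relations: Cara < Juno < Faye < Ines < Maya.
So Maya is higher.

Maya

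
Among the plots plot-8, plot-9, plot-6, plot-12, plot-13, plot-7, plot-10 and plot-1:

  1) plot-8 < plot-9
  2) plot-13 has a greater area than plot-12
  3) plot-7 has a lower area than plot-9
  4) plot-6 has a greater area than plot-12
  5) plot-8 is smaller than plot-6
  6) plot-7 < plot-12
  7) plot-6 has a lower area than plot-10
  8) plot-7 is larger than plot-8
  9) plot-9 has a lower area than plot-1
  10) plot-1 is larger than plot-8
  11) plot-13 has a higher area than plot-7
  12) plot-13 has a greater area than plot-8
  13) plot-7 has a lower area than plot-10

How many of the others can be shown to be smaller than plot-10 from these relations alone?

Directly below plot-10: plot-7, plot-6.
One step further: plot-8, plot-12 (4 so far).
Nothing else is reachable below plot-10; 4 in all.

4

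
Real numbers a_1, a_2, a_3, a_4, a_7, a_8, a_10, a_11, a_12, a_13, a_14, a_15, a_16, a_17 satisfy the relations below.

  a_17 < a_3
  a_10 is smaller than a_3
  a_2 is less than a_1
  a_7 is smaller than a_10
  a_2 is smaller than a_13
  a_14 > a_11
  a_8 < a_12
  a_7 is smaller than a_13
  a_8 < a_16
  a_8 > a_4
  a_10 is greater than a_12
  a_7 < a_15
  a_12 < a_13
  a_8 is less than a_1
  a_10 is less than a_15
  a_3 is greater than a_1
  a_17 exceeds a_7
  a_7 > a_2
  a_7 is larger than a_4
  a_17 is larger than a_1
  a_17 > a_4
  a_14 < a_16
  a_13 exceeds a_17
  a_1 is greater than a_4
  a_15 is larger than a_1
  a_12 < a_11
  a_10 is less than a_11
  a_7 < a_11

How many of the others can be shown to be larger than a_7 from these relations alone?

The elements the relations force above a_7 are a_10, a_11, a_17, a_15, a_14, a_3, a_13, a_16 — no chain reaches any other.
That is 8.

8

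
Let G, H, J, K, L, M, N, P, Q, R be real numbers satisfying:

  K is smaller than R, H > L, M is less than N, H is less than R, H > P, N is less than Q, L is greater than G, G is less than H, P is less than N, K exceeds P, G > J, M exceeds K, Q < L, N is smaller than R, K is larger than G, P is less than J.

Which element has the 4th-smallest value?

Chaining the given pairs: P < J < G < K < M < N < Q < L < H < R.
The 4th smallest is K.

K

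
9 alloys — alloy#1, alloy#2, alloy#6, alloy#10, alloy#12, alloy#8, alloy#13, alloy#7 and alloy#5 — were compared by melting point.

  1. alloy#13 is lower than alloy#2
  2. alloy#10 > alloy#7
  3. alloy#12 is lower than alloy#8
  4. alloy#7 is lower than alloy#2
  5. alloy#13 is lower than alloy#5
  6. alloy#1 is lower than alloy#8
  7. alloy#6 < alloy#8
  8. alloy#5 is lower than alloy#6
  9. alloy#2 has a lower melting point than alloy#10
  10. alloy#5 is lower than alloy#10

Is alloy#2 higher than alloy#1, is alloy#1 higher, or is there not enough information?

undetermined

Following every chain through alloy#1: above alloy#1 we get alloy#8.
alloy#2 is not reached, and no chain runs the other way from alloy#2 to alloy#1.
So the given relations leave the order of alloy#1 and alloy#2 undetermined.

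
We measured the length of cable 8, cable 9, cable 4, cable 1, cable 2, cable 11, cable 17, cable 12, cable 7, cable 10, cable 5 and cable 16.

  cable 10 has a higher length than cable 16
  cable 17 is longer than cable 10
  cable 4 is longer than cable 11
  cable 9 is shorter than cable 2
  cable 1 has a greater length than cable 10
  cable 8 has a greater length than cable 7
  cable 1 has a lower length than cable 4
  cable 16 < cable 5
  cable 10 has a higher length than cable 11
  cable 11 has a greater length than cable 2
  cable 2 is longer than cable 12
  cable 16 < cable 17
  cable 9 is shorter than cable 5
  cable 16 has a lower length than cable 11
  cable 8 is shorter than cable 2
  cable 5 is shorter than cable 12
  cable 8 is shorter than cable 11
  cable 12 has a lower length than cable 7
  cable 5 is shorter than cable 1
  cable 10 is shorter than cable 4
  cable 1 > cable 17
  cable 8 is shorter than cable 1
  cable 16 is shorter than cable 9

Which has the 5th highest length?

cable 11

Piecing the relations together gives one ordering: cable 16 < cable 9 < cable 5 < cable 12 < cable 7 < cable 8 < cable 2 < cable 11 < cable 10 < cable 17 < cable 1 < cable 4.
The 5th largest is cable 11.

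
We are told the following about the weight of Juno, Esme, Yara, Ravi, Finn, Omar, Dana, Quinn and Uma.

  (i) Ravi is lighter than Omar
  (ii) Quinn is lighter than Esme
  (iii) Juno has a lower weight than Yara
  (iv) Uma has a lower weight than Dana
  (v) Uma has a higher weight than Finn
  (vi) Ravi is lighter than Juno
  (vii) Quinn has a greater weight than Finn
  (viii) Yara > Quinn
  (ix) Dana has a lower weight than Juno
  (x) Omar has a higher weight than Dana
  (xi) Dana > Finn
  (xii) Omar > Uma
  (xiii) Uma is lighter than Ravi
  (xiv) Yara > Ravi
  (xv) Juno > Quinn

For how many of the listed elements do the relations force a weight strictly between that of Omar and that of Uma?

2

The relations place Uma below Omar. An element lies strictly between them when it is forced above Uma and also forced below Omar.
Above Uma: {Dana, Ravi, Juno, Yara}. Below Omar: {Finn, Dana, Ravi}.
Intersection: {Dana, Ravi} — 2.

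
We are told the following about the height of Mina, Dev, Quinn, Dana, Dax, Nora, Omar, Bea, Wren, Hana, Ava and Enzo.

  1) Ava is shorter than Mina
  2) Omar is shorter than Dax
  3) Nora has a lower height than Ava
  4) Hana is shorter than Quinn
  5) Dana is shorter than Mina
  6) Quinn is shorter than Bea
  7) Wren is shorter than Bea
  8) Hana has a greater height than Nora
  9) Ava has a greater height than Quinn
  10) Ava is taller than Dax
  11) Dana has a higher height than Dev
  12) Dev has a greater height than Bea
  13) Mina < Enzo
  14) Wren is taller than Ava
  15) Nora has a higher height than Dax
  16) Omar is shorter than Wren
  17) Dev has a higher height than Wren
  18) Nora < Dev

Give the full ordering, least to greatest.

Nothing is placed below Omar, so it is least; from there Omar < Dax; Dax < Nora; Nora < Hana; Hana < Quinn; Quinn < Ava; Ava < Wren; Wren < Bea; Bea < Dev; Dev < Dana; Dana < Mina; Mina < Enzo, each given directly.

Omar < Dax < Nora < Hana < Quinn < Ava < Wren < Bea < Dev < Dana < Mina < Enzo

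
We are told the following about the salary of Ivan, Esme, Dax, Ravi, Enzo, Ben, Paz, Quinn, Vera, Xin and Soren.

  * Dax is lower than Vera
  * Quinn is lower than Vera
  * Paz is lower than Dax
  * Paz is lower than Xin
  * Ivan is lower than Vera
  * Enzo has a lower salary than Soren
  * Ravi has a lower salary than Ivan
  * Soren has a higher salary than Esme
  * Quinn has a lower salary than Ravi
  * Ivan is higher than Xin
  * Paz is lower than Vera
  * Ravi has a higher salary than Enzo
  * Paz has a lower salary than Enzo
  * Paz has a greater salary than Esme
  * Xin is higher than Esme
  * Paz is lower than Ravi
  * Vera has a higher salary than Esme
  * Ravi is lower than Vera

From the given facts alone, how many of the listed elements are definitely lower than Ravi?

4

Directly below Ravi: Paz, Enzo, Quinn.
One step further: Esme (4 so far).
Nothing else is reachable below Ravi; 4 in all.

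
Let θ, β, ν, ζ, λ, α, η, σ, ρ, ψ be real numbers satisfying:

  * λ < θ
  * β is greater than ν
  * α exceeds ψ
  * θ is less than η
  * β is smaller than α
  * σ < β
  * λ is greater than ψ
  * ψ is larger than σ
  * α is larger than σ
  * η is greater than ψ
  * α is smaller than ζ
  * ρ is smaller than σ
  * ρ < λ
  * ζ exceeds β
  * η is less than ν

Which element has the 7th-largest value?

λ

Chaining the given pairs: ρ < σ < ψ < λ < θ < η < ν < β < α < ζ.
The 7th largest is λ.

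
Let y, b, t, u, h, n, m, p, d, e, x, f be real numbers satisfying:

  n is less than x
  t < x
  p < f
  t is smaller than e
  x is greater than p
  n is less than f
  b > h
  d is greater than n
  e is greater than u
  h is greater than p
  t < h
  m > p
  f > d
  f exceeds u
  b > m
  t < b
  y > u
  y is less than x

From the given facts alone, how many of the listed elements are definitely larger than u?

4

From u the given relations immediately reach f, y, e.
From those, x — 4 in total.
Nothing else is reachable above u; 4 in all.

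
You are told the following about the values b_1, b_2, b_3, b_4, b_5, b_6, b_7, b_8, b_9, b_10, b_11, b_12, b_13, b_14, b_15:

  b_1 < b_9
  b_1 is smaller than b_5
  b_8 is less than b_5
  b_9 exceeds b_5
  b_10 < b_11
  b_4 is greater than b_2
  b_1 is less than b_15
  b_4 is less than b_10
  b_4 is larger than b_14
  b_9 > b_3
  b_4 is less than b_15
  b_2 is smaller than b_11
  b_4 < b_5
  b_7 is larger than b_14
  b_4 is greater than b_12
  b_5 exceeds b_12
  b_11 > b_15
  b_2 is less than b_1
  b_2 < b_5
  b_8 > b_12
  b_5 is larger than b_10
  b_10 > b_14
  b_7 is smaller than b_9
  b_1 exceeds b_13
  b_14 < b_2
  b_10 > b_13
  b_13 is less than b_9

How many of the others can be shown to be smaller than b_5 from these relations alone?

8

The elements the relations force below b_5 are b_14, b_12, b_13, b_2, b_4, b_10, b_1, b_8 — no chain reaches any other.
That is 8.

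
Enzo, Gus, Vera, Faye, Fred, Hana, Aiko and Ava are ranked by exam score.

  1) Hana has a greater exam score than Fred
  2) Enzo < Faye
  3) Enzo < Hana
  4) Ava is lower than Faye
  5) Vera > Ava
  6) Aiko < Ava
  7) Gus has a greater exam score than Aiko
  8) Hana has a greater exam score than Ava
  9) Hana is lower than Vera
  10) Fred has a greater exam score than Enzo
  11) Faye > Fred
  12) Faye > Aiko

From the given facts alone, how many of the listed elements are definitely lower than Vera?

From Vera the given relations immediately reach Ava, Hana.
From those, Enzo, Aiko, Fred — 5 in total.
Nothing else is reachable below Vera; 5 in all.

5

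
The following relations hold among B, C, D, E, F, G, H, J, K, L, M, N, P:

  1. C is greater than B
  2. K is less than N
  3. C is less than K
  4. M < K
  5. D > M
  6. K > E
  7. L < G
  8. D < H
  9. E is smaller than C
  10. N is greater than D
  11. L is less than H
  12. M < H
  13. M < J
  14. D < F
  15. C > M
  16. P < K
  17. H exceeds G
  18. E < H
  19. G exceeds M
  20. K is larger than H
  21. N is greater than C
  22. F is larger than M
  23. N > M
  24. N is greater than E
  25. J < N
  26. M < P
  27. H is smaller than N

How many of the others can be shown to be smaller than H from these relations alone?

5

From H the given relations immediately reach L, M, E, D, G.
No other element is forced below H by the given relations, so the count is 5.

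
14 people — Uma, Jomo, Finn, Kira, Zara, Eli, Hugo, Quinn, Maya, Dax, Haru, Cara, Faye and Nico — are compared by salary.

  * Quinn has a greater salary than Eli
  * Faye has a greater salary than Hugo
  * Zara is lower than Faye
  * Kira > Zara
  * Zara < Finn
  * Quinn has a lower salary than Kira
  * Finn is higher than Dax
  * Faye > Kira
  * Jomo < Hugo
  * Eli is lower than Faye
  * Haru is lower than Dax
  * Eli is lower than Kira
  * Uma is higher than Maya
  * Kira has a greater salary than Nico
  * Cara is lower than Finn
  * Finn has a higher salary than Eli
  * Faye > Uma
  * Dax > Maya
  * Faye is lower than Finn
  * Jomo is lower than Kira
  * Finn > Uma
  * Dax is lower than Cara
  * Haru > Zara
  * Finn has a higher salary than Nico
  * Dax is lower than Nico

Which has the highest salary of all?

Chaining downward from Finn: directly below it, Zara, Dax, Eli, Nico, Cara, Uma, Faye; then Maya, Haru, Hugo, Kira; then Jomo, Quinn.
That covers every other element, and nothing is given above Finn, so Finn is the highest salary.

Finn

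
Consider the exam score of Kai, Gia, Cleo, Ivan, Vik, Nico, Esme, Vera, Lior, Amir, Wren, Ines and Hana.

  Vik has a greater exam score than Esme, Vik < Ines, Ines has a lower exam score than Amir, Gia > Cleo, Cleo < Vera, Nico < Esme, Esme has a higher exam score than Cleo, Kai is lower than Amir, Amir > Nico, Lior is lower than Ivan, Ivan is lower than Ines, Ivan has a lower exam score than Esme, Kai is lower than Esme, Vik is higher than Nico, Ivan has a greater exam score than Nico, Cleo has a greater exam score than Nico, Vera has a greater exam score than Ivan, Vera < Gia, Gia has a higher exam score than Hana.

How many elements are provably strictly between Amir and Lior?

Chaining upward from Lior reaches: Ivan, Esme, Vik, Ines, Vera, Gia.
Chaining downward from Amir reaches: Nico, Ivan, Cleo, Kai, Esme, Vik, Ines.
Strictly between Lior and Amir are those in both lists: Ivan, Esme, Vik, Ines — 4 elements.

4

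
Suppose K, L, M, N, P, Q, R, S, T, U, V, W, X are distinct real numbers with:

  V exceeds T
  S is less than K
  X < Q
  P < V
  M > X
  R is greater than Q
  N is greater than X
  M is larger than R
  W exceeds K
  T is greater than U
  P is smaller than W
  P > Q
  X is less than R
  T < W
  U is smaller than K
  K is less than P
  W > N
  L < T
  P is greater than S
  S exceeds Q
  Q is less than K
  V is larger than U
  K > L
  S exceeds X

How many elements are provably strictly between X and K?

The relations place X below K. An element lies strictly between them when it is forced above X and also forced below K.
Above X: {N, Q, S, R, P, W, V, M}. Below K: {Q, S, U, L}.
Intersection: {Q, S} — 2.

2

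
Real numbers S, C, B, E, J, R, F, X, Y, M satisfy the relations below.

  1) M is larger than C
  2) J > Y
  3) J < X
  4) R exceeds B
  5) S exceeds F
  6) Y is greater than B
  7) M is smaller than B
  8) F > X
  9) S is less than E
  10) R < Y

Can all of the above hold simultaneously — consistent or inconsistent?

Every relation is compatible with C < M < B < R < Y < J < X < F < S < E; the set is consistent.

consistent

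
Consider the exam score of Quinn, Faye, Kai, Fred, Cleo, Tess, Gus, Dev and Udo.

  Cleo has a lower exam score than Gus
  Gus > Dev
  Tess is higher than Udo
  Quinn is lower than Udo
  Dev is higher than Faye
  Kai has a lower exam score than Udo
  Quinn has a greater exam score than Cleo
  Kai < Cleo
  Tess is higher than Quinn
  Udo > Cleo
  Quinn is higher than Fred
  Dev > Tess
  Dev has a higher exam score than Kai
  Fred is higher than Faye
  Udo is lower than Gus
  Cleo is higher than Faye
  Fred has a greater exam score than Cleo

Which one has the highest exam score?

Chaining downward from Gus: directly below it, Cleo, Udo, Dev; then Kai, Faye, Quinn, Tess; then Fred.
That covers every other element, and nothing is given above Gus, so Gus is the highest exam score.

Gus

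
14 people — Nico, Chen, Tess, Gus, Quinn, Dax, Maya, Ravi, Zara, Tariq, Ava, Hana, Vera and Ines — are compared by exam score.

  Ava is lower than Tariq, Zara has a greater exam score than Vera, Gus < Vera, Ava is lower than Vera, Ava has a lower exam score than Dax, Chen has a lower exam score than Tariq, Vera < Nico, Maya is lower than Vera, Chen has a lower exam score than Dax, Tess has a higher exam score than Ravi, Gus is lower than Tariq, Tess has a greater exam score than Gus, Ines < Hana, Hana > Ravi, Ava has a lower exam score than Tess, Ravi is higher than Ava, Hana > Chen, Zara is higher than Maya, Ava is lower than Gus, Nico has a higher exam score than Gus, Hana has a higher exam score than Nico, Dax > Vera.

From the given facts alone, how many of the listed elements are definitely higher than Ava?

9

From Ava the given relations immediately reach Gus, Vera, Ravi, Dax, Tariq, Tess.
From those, Nico, Hana, Zara — 9 in total.
Nothing else is reachable above Ava; 9 in all.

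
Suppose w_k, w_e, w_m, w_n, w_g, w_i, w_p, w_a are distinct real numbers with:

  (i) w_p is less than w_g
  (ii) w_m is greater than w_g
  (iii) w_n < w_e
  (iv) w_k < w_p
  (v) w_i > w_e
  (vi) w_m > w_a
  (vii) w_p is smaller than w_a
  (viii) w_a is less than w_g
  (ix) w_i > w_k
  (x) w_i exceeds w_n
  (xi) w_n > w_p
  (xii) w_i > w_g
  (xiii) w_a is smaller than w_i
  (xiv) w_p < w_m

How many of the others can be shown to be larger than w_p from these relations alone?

From w_p the given relations immediately reach w_a, w_n, w_g, w_m.
From those, w_e, w_i — 6 in total.
Nothing else is reachable above w_p; 6 in all.

6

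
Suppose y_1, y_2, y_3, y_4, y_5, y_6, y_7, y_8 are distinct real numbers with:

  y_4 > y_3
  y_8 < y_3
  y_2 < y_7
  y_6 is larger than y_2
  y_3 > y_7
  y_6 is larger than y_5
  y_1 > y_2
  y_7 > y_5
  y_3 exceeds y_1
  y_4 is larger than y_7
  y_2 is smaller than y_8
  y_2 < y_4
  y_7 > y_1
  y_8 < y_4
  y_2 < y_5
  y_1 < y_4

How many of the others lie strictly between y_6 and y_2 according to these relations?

Chaining upward from y_2 reaches: y_8, y_5, y_1, y_7, y_3, y_4.
Chaining downward from y_6 reaches: y_5.
Strictly between y_2 and y_6 are those in both lists: y_5 — 1 element.

1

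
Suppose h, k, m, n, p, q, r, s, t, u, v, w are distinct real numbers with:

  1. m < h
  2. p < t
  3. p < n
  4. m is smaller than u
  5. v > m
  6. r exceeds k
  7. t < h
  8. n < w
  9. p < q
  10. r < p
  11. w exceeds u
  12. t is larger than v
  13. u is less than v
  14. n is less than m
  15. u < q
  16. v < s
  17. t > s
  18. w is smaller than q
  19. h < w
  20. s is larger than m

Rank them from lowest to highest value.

k < r < p < n < m < u < v < s < t < h < w < q

Each adjacent pair is fixed by a given relation: k < r; r < p; p < n; n < m; m < u; u < v; v < s; s < t; t < h; h < w; w < q. Chaining them end to end gives the full order.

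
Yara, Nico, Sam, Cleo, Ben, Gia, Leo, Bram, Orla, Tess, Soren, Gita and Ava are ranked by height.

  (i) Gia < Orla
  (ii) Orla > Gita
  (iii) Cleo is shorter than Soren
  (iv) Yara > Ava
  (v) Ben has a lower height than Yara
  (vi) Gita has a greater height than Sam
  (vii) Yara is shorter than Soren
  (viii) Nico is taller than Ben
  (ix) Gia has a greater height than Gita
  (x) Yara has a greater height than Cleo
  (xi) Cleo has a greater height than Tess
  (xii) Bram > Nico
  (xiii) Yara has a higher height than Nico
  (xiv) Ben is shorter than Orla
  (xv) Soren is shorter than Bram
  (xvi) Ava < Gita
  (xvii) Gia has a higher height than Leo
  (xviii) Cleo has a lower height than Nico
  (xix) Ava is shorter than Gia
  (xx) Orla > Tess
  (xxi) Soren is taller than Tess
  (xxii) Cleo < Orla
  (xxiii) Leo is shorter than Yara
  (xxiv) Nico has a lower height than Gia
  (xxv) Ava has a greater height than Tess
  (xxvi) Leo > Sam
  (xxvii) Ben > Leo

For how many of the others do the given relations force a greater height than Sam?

9

The elements the relations force above Sam are Leo, Ben, Gita, Nico, Gia, Yara, Soren, Bram, Orla — no chain reaches any other.
That is 9.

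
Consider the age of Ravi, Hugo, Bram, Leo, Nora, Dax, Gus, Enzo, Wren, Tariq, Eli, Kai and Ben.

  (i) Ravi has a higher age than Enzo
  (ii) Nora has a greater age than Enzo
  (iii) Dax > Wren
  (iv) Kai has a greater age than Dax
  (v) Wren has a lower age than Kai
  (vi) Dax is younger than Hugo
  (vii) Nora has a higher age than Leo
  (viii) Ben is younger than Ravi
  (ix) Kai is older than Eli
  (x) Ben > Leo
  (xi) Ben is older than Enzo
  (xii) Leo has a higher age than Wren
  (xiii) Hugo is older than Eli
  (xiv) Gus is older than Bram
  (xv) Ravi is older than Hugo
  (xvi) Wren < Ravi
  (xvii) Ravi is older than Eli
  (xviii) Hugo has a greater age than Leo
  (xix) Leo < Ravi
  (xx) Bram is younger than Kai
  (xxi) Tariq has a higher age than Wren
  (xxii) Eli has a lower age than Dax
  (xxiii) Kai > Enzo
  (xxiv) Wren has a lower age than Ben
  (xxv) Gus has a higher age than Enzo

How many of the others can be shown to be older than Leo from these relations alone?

4

From Leo the given relations immediately reach Ben, Hugo, Nora, Ravi.
Nothing else is reachable above Leo; 4 in all.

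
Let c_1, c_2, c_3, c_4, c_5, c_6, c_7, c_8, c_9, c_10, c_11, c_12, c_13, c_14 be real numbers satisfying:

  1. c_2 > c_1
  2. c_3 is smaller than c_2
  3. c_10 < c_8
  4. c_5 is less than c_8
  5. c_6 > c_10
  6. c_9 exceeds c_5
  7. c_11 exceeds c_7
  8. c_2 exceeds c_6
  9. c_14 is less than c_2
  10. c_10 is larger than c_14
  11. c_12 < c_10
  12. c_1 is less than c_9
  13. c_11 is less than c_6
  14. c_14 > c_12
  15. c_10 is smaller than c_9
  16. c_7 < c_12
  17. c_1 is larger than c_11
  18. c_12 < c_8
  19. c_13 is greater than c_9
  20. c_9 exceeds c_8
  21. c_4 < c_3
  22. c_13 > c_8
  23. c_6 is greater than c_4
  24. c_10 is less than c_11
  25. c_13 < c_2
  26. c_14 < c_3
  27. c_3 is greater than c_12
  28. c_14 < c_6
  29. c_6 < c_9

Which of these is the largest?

c_2

c_7 is not greatest since c_7 < c_12; c_4 is not greatest since c_4 < c_6; c_12 is not greatest since c_12 < c_10; c_14 is not greatest since c_14 < c_10; c_10 is not greatest since c_10 < c_11; c_5 is not greatest since c_5 < c_8; c_11 is not greatest since c_11 < c_6; c_8 is not greatest since c_8 < c_13; c_6 is not greatest since c_6 < c_9; c_1 is not greatest since c_1 < c_9; c_3 is not greatest since c_3 < c_2; c_9 is not greatest since c_9 < c_13; c_13 is not greatest since c_13 < c_2.
Only c_2 has nothing above it, so c_2 is the largest.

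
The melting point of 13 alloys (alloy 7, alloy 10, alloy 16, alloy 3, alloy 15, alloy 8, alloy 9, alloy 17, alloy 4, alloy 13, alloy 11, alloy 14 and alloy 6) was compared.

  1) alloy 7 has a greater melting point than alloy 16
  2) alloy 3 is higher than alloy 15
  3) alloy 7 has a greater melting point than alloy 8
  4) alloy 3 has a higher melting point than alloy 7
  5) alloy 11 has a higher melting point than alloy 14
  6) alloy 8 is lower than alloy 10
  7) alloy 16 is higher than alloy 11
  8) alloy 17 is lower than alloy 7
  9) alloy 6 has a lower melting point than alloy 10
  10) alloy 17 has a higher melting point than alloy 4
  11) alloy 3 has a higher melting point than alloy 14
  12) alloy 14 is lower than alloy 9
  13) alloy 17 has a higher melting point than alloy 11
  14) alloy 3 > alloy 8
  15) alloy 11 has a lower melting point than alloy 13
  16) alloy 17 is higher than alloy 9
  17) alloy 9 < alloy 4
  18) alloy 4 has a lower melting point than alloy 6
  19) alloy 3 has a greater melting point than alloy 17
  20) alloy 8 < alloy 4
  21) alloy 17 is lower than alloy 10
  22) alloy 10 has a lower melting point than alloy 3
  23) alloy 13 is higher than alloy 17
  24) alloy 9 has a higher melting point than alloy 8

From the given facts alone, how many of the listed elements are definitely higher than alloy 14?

Directly above alloy 14: alloy 9, alloy 11, alloy 3.
One step further: alloy 4, alloy 16, alloy 17, alloy 13 (7 so far).
One step further: alloy 6, alloy 7, alloy 10 (10 so far).
Nothing else is reachable above alloy 14; 10 in all.

10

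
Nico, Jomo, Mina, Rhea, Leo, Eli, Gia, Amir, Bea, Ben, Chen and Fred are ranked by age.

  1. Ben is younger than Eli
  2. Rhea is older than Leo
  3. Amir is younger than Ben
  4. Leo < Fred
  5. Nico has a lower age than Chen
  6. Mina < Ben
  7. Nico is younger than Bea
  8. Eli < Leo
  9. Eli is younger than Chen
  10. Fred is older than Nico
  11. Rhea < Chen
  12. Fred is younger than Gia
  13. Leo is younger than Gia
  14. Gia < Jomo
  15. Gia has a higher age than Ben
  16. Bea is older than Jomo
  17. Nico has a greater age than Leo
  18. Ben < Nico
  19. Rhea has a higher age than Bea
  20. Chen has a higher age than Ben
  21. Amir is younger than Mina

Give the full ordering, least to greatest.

Nothing is placed below Amir, so it is least; from there Amir < Mina; Mina < Ben; Ben < Eli; Eli < Leo; Leo < Nico; Nico < Fred; Fred < Gia; Gia < Jomo; Jomo < Bea; Bea < Rhea; Rhea < Chen, each given directly.

Amir < Mina < Ben < Eli < Leo < Nico < Fred < Gia < Jomo < Bea < Rhea < Chen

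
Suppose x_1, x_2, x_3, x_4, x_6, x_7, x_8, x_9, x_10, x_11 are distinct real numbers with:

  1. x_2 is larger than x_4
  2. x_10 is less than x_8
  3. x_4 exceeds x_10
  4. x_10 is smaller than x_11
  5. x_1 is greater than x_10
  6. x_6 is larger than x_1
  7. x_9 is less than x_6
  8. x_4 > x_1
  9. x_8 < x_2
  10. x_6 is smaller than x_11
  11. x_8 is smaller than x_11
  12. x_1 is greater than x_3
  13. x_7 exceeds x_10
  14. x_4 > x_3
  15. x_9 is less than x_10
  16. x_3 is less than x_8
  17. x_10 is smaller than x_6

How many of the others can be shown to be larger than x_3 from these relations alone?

The elements the relations force above x_3 are x_1, x_8, x_6, x_4, x_11, x_2 — no chain reaches any other.
That is 6.

6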